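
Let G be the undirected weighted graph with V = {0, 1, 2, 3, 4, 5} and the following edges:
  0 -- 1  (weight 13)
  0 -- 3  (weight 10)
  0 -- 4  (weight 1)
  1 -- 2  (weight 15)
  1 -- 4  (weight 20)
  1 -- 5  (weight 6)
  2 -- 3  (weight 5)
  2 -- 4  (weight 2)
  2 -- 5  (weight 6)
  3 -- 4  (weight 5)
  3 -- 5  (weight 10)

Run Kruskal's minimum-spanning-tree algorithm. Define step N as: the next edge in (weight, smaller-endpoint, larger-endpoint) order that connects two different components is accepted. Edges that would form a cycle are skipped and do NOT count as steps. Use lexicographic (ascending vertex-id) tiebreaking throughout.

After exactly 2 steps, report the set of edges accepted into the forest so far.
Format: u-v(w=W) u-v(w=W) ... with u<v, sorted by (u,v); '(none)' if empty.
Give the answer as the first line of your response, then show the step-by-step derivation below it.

0-4(w=1) 2-4(w=2)

step 1: add edge 0-4 (w=1); MST = {0-4(w=1)}
step 2: add edge 2-4 (w=2); MST = {0-4(w=1) 2-4(w=2)}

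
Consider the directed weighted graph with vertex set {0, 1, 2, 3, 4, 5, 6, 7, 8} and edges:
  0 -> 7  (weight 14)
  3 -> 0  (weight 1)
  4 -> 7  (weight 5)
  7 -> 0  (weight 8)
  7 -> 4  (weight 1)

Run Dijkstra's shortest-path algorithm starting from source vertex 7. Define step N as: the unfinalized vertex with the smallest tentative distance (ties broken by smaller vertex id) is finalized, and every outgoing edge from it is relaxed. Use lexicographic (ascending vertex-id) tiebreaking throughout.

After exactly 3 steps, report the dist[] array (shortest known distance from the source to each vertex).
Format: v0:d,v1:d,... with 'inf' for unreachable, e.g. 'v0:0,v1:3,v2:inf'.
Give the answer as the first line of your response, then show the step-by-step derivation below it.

v0:8,v1:inf,v2:inf,v3:inf,v4:1,v5:inf,v6:inf,v7:0,v8:inf

step 1: dist = v0:8,v1:inf,v2:inf,v3:inf,v4:1,v5:inf,v6:inf,v7:0,v8:inf
step 2: dist = v0:8,v1:inf,v2:inf,v3:inf,v4:1,v5:inf,v6:inf,v7:0,v8:inf
step 3: dist = v0:8,v1:inf,v2:inf,v3:inf,v4:1,v5:inf,v6:inf,v7:0,v8:inf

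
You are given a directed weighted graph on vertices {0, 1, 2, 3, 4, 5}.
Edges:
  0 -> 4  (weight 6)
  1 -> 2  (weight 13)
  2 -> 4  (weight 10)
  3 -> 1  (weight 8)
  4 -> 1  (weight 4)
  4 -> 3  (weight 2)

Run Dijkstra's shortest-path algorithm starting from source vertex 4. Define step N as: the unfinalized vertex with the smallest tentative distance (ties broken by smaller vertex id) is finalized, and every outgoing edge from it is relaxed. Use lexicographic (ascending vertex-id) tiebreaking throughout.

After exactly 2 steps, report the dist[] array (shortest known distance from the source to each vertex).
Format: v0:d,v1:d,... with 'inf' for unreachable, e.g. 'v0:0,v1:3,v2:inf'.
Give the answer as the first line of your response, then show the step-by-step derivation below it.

v0:inf,v1:4,v2:inf,v3:2,v4:0,v5:inf

step 1: dist = v0:inf,v1:4,v2:inf,v3:2,v4:0,v5:inf
step 2: dist = v0:inf,v1:4,v2:inf,v3:2,v4:0,v5:inf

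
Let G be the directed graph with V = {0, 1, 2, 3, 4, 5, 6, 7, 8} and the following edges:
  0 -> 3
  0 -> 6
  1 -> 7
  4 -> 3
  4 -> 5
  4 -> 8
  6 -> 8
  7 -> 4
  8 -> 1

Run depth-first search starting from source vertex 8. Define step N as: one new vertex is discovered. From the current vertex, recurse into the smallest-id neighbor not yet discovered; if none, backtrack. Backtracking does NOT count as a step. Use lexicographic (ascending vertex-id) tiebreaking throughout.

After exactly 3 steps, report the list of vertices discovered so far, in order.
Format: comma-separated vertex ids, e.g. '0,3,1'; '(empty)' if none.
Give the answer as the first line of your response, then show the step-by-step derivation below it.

8,1,7

step 1: discover 8; path=8; order=8
step 2: discover 1; path=8>1; order=8,1
step 3: discover 7; path=8>1>7; order=8,1,7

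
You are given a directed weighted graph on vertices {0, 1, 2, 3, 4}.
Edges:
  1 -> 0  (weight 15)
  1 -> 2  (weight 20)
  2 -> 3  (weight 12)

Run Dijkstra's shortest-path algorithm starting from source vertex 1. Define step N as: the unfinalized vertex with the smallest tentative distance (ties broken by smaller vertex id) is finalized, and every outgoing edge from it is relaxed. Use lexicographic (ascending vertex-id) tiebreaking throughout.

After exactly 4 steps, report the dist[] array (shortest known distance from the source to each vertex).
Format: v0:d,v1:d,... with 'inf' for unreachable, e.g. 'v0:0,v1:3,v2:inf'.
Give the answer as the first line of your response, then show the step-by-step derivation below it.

v0:15,v1:0,v2:20,v3:32,v4:inf

step 1: dist = v0:15,v1:0,v2:20,v3:inf,v4:inf
step 2: dist = v0:15,v1:0,v2:20,v3:inf,v4:inf
step 3: dist = v0:15,v1:0,v2:20,v3:32,v4:inf
step 4: dist = v0:15,v1:0,v2:20,v3:32,v4:inf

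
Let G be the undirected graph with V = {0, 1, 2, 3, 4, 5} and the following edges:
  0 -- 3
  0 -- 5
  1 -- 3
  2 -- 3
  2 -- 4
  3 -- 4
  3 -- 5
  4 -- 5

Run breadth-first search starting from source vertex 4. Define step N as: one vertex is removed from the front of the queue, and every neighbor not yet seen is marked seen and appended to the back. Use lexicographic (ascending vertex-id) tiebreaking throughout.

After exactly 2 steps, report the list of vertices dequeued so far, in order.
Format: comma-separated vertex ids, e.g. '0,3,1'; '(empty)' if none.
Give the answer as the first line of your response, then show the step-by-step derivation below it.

4,2

step 1: dequeue 4; queue=[2,3,5]; order=4
step 2: dequeue 2; queue=[3,5]; order=4,2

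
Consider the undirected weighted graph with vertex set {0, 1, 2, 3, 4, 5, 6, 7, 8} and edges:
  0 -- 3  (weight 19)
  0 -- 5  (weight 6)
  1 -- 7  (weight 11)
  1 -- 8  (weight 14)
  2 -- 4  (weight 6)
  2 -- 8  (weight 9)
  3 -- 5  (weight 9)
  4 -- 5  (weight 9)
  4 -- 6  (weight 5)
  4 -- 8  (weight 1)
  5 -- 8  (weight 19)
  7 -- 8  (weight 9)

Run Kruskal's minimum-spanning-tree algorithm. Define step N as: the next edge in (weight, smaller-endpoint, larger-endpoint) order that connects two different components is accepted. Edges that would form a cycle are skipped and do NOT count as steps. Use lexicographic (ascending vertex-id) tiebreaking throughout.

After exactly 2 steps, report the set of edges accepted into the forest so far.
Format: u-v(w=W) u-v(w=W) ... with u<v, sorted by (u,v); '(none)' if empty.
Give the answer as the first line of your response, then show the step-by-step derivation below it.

4-6(w=5) 4-8(w=1)

step 1: add edge 4-8 (w=1); MST = {4-8(w=1)}
step 2: add edge 4-6 (w=5); MST = {4-6(w=5) 4-8(w=1)}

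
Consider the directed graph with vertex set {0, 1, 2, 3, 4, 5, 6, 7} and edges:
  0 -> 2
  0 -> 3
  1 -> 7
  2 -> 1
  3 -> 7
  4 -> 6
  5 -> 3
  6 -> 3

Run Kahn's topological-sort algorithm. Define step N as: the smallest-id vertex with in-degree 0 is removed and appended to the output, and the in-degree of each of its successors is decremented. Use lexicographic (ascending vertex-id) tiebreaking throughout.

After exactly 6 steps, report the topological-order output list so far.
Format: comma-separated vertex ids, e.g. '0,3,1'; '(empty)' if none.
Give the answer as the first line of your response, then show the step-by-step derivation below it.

0,2,1,4,5,6

step 1: output 0; order=[0]; indeg=(0,1,0,2,0,0,1,2)
step 2: output 2; order=[0,2]; indeg=(0,0,0,2,0,0,1,2)
step 3: output 1; order=[0,2,1]; indeg=(0,0,0,2,0,0,1,1)
step 4: output 4; order=[0,2,1,4]; indeg=(0,0,0,2,0,0,0,1)
step 5: output 5; order=[0,2,1,4,5]; indeg=(0,0,0,1,0,0,0,1)
step 6: output 6; order=[0,2,1,4,5,6]; indeg=(0,0,0,0,0,0,0,1)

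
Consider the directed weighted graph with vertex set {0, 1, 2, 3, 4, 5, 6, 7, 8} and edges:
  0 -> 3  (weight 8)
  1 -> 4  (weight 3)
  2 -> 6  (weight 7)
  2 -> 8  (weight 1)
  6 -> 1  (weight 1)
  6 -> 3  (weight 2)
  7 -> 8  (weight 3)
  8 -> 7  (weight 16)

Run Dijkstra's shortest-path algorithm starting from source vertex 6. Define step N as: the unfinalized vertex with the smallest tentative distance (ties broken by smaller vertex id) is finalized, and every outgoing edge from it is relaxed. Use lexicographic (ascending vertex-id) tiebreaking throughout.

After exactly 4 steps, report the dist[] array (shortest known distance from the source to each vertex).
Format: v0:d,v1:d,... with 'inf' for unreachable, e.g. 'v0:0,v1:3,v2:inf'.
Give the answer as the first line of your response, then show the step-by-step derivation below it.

v0:inf,v1:1,v2:inf,v3:2,v4:4,v5:inf,v6:0,v7:inf,v8:inf

step 1: dist = v0:inf,v1:1,v2:inf,v3:2,v4:inf,v5:inf,v6:0,v7:inf,v8:inf
step 2: dist = v0:inf,v1:1,v2:inf,v3:2,v4:4,v5:inf,v6:0,v7:inf,v8:inf
step 3: dist = v0:inf,v1:1,v2:inf,v3:2,v4:4,v5:inf,v6:0,v7:inf,v8:inf
step 4: dist = v0:inf,v1:1,v2:inf,v3:2,v4:4,v5:inf,v6:0,v7:inf,v8:inf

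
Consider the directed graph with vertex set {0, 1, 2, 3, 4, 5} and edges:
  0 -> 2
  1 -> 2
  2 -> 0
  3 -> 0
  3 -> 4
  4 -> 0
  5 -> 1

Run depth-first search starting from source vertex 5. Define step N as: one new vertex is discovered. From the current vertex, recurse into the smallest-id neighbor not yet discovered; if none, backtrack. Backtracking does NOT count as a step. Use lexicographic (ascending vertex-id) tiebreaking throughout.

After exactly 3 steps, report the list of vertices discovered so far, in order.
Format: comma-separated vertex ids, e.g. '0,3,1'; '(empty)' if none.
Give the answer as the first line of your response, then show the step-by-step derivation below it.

5,1,2

step 1: discover 5; path=5; order=5
step 2: discover 1; path=5>1; order=5,1
step 3: discover 2; path=5>1>2; order=5,1,2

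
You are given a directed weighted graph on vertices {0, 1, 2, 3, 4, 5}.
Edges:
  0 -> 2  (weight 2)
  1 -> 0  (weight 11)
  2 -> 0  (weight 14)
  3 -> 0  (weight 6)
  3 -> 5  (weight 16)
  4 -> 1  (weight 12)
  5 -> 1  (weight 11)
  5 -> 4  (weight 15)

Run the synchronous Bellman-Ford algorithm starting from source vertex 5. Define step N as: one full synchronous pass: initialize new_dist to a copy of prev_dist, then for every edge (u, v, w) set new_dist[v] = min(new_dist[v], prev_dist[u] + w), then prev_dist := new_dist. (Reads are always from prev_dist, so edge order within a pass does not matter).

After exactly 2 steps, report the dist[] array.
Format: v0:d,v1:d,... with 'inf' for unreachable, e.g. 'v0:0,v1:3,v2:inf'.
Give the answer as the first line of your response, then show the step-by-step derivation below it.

v0:22,v1:11,v2:inf,v3:inf,v4:15,v5:0

step 1: dist = v0:inf,v1:11,v2:inf,v3:inf,v4:15,v5:0
step 2: dist = v0:22,v1:11,v2:inf,v3:inf,v4:15,v5:0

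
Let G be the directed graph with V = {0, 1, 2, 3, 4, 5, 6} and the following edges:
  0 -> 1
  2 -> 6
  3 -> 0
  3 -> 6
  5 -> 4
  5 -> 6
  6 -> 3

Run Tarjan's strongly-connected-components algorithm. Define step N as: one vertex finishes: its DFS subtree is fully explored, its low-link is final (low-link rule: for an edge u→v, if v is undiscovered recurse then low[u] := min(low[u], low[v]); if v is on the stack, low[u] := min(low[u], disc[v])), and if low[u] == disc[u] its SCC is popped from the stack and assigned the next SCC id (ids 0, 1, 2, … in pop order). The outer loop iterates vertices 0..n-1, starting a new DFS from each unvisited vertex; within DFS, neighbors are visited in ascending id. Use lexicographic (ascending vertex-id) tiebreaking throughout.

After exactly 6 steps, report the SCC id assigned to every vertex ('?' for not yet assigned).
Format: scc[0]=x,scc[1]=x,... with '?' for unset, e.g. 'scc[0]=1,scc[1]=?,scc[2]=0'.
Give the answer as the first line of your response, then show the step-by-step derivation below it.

scc[0]=1,scc[1]=0,scc[2]=3,scc[3]=2,scc[4]=4,scc[5]=?,scc[6]=2

step 1: low=(low[0]=0,low[1]=1,low[2]=?,low[3]=?,low[4]=?,low[5]=?,low[6]=?); scc=(scc[0]=?,scc[1]=0,scc[2]=?,scc[3]=?,scc[4]=?,scc[5]=?,scc[6]=?)
step 2: low=(low[0]=0,low[1]=1,low[2]=?,low[3]=?,low[4]=?,low[5]=?,low[6]=?); scc=(scc[0]=1,scc[1]=0,scc[2]=?,scc[3]=?,scc[4]=?,scc[5]=?,scc[6]=?)
step 3: low=(low[0]=0,low[1]=1,low[2]=2,low[3]=3,low[4]=?,low[5]=?,low[6]=3); scc=(scc[0]=1,scc[1]=0,scc[2]=?,scc[3]=?,scc[4]=?,scc[5]=?,scc[6]=?)
step 4: low=(low[0]=0,low[1]=1,low[2]=2,low[3]=3,low[4]=?,low[5]=?,low[6]=3); scc=(scc[0]=1,scc[1]=0,scc[2]=?,scc[3]=2,scc[4]=?,scc[5]=?,scc[6]=2)
step 5: low=(low[0]=0,low[1]=1,low[2]=2,low[3]=3,low[4]=?,low[5]=?,low[6]=3); scc=(scc[0]=1,scc[1]=0,scc[2]=3,scc[3]=2,scc[4]=?,scc[5]=?,scc[6]=2)
step 6: low=(low[0]=0,low[1]=1,low[2]=2,low[3]=3,low[4]=5,low[5]=?,low[6]=3); scc=(scc[0]=1,scc[1]=0,scc[2]=3,scc[3]=2,scc[4]=4,scc[5]=?,scc[6]=2)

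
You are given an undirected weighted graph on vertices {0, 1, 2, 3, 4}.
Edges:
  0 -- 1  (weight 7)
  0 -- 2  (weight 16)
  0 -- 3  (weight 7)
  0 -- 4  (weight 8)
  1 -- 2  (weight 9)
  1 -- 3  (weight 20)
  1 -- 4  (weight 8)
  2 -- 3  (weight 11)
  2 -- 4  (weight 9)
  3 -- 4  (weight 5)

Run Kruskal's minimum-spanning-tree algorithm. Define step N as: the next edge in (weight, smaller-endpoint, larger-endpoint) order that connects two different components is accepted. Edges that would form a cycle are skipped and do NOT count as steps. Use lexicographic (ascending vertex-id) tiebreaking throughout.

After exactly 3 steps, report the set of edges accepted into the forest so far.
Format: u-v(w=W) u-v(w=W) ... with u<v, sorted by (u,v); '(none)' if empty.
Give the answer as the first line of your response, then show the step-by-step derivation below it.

0-1(w=7) 0-3(w=7) 3-4(w=5)

step 1: add edge 3-4 (w=5); MST = {3-4(w=5)}
step 2: add edge 0-1 (w=7); MST = {0-1(w=7) 3-4(w=5)}
step 3: add edge 0-3 (w=7); MST = {0-1(w=7) 0-3(w=7) 3-4(w=5)}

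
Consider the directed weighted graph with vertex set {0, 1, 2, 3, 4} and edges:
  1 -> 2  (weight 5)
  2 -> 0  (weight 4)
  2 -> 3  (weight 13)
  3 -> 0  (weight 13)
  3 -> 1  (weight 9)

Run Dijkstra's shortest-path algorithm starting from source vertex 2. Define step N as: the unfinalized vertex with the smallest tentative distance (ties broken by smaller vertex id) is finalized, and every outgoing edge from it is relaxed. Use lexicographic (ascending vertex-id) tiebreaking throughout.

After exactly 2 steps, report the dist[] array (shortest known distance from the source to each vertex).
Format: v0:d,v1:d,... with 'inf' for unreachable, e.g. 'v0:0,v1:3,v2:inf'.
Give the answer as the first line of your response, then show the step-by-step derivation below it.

v0:4,v1:inf,v2:0,v3:13,v4:inf

step 1: dist = v0:4,v1:inf,v2:0,v3:13,v4:inf
step 2: dist = v0:4,v1:inf,v2:0,v3:13,v4:inf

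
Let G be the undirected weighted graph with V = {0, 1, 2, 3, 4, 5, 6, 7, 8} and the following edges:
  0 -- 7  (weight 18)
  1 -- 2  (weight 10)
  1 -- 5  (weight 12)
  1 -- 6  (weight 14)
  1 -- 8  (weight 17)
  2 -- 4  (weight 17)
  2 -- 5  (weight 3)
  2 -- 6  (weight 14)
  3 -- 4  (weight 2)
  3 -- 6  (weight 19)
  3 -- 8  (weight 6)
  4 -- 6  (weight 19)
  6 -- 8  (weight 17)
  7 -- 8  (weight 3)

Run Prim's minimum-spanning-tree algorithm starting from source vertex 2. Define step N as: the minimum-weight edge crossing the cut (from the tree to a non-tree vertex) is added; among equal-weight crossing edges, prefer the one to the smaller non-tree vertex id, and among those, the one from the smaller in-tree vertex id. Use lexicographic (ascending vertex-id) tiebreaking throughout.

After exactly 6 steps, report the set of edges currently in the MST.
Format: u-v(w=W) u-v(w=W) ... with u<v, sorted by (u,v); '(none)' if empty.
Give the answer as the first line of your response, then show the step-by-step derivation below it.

1-2(w=10) 1-6(w=14) 2-4(w=17) 2-5(w=3) 3-4(w=2) 3-8(w=6)

step 1: add edge 2-5 (w=3); MST = {2-5(w=3)}
step 2: add edge 1-2 (w=10); MST = {1-2(w=10) 2-5(w=3)}
step 3: add edge 1-6 (w=14); MST = {1-2(w=10) 1-6(w=14) 2-5(w=3)}
step 4: add edge 2-4 (w=17); MST = {1-2(w=10) 1-6(w=14) 2-4(w=17) 2-5(w=3)}
step 5: add edge 3-4 (w=2); MST = {1-2(w=10) 1-6(w=14) 2-4(w=17) 2-5(w=3) 3-4(w=2)}
step 6: add edge 3-8 (w=6); MST = {1-2(w=10) 1-6(w=14) 2-4(w=17) 2-5(w=3) 3-4(w=2) 3-8(w=6)}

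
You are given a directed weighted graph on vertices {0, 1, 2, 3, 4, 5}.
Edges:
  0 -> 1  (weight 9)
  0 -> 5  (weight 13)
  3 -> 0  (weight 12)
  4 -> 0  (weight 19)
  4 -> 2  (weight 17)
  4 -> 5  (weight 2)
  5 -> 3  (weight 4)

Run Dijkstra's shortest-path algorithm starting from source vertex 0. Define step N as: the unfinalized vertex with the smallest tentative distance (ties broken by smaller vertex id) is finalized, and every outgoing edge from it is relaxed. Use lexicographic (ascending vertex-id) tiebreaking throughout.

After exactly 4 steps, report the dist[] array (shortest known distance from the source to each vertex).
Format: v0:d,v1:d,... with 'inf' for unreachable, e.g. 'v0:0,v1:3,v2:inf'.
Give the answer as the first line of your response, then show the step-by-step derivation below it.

v0:0,v1:9,v2:inf,v3:17,v4:inf,v5:13

step 1: dist = v0:0,v1:9,v2:inf,v3:inf,v4:inf,v5:13
step 2: dist = v0:0,v1:9,v2:inf,v3:inf,v4:inf,v5:13
step 3: dist = v0:0,v1:9,v2:inf,v3:17,v4:inf,v5:13
step 4: dist = v0:0,v1:9,v2:inf,v3:17,v4:inf,v5:13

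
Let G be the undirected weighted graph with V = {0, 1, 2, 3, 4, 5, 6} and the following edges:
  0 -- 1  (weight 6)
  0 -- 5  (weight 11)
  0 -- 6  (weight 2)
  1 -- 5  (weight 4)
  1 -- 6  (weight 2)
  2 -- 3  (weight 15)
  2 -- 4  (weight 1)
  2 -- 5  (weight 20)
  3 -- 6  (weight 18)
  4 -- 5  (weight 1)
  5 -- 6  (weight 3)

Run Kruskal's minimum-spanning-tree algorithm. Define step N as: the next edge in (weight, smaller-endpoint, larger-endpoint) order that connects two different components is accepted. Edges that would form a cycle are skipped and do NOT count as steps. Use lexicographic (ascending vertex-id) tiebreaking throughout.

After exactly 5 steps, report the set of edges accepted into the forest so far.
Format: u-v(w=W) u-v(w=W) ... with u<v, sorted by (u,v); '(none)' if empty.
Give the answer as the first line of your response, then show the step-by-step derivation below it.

0-6(w=2) 1-6(w=2) 2-4(w=1) 4-5(w=1) 5-6(w=3)

step 1: add edge 2-4 (w=1); MST = {2-4(w=1)}
step 2: add edge 4-5 (w=1); MST = {2-4(w=1) 4-5(w=1)}
step 3: add edge 0-6 (w=2); MST = {0-6(w=2) 2-4(w=1) 4-5(w=1)}
step 4: add edge 1-6 (w=2); MST = {0-6(w=2) 1-6(w=2) 2-4(w=1) 4-5(w=1)}
step 5: add edge 5-6 (w=3); MST = {0-6(w=2) 1-6(w=2) 2-4(w=1) 4-5(w=1) 5-6(w=3)}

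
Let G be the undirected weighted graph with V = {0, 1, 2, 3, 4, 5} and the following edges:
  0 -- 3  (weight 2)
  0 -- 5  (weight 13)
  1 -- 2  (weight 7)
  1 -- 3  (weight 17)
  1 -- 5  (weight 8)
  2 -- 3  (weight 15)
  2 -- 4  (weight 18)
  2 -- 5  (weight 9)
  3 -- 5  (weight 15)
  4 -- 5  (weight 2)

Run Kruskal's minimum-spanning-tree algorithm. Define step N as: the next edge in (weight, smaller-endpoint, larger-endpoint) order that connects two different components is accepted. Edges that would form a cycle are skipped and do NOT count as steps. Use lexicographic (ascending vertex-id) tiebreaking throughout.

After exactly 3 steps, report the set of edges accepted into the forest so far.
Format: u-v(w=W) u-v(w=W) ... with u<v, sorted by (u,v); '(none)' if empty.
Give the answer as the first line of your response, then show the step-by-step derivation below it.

0-3(w=2) 1-2(w=7) 4-5(w=2)

step 1: add edge 0-3 (w=2); MST = {0-3(w=2)}
step 2: add edge 4-5 (w=2); MST = {0-3(w=2) 4-5(w=2)}
step 3: add edge 1-2 (w=7); MST = {0-3(w=2) 1-2(w=7) 4-5(w=2)}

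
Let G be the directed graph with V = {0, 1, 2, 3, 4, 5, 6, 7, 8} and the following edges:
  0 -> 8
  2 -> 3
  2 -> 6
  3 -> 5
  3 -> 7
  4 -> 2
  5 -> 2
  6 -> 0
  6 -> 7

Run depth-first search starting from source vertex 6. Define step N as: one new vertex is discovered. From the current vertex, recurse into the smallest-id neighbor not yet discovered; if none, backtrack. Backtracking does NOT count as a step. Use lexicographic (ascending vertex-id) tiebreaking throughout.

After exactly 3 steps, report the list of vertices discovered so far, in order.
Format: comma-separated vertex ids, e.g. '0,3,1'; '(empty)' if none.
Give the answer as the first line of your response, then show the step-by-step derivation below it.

6,0,8

step 1: discover 6; path=6; order=6
step 2: discover 0; path=6>0; order=6,0
step 3: discover 8; path=6>0>8; order=6,0,8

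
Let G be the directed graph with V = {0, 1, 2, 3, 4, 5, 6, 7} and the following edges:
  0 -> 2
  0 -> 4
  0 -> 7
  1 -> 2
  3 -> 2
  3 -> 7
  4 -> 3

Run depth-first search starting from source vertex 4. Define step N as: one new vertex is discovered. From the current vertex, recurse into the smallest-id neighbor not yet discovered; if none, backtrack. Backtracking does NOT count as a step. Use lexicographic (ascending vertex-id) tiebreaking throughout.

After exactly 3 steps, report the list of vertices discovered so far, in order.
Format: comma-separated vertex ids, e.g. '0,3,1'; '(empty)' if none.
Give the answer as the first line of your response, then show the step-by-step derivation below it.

4,3,2

step 1: discover 4; path=4; order=4
step 2: discover 3; path=4>3; order=4,3
step 3: discover 2; path=4>3>2; order=4,3,2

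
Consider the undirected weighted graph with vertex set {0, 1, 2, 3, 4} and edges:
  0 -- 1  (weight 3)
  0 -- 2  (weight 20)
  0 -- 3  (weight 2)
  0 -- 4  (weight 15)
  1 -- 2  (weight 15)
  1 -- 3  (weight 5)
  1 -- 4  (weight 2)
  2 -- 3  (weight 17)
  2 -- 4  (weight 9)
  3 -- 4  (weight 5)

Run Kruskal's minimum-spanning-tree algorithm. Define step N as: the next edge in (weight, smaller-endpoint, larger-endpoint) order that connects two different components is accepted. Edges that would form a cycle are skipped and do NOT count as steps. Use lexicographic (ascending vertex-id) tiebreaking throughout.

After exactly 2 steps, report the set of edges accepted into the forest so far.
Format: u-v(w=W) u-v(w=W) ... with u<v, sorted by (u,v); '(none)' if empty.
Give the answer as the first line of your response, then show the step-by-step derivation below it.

0-3(w=2) 1-4(w=2)

step 1: add edge 0-3 (w=2); MST = {0-3(w=2)}
step 2: add edge 1-4 (w=2); MST = {0-3(w=2) 1-4(w=2)}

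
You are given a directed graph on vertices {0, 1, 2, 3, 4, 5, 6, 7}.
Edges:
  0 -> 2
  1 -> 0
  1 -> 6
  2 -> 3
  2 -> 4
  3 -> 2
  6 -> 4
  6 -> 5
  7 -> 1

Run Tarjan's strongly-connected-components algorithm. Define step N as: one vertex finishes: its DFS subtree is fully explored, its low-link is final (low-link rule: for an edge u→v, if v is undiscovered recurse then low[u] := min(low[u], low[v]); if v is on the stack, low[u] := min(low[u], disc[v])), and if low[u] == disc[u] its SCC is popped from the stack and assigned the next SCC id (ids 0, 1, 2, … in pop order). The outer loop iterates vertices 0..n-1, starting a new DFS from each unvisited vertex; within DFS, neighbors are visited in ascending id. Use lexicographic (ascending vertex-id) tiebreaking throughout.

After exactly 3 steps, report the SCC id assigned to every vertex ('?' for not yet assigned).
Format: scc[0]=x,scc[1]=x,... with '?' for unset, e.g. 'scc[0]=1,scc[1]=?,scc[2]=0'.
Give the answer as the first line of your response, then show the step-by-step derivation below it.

scc[0]=?,scc[1]=?,scc[2]=1,scc[3]=1,scc[4]=0,scc[5]=?,scc[6]=?,scc[7]=?

step 1: low=(low[0]=0,low[1]=?,low[2]=1,low[3]=1,low[4]=?,low[5]=?,low[6]=?,low[7]=?); scc=(scc[0]=?,scc[1]=?,scc[2]=?,scc[3]=?,scc[4]=?,scc[5]=?,scc[6]=?,scc[7]=?)
step 2: low=(low[0]=0,low[1]=?,low[2]=1,low[3]=1,low[4]=3,low[5]=?,low[6]=?,low[7]=?); scc=(scc[0]=?,scc[1]=?,scc[2]=?,scc[3]=?,scc[4]=0,scc[5]=?,scc[6]=?,scc[7]=?)
step 3: low=(low[0]=0,low[1]=?,low[2]=1,low[3]=1,low[4]=3,low[5]=?,low[6]=?,low[7]=?); scc=(scc[0]=?,scc[1]=?,scc[2]=1,scc[3]=1,scc[4]=0,scc[5]=?,scc[6]=?,scc[7]=?)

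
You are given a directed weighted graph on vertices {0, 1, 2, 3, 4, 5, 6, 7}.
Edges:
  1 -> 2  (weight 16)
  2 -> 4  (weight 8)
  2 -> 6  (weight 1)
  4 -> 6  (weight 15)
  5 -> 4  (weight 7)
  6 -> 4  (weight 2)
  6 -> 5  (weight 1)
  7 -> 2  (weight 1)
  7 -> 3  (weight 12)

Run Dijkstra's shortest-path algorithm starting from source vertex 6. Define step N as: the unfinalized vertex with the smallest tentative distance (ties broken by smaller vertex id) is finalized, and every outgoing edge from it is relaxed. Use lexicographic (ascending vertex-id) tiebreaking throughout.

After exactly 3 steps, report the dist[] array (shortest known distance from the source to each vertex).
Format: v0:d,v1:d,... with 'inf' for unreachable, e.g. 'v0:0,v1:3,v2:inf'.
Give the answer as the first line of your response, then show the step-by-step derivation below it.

v0:inf,v1:inf,v2:inf,v3:inf,v4:2,v5:1,v6:0,v7:inf

step 1: dist = v0:inf,v1:inf,v2:inf,v3:inf,v4:2,v5:1,v6:0,v7:inf
step 2: dist = v0:inf,v1:inf,v2:inf,v3:inf,v4:2,v5:1,v6:0,v7:inf
step 3: dist = v0:inf,v1:inf,v2:inf,v3:inf,v4:2,v5:1,v6:0,v7:inf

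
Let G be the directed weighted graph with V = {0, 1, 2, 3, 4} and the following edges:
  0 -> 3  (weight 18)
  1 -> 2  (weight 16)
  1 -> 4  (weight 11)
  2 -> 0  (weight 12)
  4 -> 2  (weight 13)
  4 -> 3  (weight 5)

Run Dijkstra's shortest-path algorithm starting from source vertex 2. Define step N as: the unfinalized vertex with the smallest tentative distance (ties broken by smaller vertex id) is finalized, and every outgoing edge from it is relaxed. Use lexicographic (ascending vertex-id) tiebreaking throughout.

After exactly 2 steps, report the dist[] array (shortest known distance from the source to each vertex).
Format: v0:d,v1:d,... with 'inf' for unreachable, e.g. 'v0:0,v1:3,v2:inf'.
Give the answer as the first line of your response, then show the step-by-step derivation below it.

v0:12,v1:inf,v2:0,v3:30,v4:inf

step 1: dist = v0:12,v1:inf,v2:0,v3:inf,v4:inf
step 2: dist = v0:12,v1:inf,v2:0,v3:30,v4:inf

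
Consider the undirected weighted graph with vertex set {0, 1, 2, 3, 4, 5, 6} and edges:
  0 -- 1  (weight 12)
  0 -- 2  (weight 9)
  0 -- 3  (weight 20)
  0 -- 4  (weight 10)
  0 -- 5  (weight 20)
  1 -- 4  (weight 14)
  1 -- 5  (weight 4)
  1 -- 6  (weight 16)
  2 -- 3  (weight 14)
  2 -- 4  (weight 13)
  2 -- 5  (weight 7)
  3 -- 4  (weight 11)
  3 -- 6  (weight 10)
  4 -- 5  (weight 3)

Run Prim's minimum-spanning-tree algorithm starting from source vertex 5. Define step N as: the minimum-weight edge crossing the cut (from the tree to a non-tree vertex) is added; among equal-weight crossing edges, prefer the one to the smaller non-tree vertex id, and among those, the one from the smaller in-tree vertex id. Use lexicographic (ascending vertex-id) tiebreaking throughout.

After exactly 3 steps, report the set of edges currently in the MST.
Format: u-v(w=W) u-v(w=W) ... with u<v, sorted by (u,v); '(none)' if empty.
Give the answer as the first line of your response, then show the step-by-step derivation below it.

1-5(w=4) 2-5(w=7) 4-5(w=3)

step 1: add edge 4-5 (w=3); MST = {4-5(w=3)}
step 2: add edge 1-5 (w=4); MST = {1-5(w=4) 4-5(w=3)}
step 3: add edge 2-5 (w=7); MST = {1-5(w=4) 2-5(w=7) 4-5(w=3)}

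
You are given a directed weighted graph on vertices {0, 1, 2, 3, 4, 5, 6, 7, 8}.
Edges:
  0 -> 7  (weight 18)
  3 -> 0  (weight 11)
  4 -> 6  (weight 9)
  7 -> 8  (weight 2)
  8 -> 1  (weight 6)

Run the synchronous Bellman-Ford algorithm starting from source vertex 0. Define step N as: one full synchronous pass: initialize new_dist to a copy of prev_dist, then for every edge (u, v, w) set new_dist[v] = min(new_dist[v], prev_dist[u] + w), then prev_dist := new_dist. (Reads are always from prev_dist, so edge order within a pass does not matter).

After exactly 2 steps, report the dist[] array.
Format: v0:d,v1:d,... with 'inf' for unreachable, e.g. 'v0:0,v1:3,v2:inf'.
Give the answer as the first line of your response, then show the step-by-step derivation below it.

v0:0,v1:inf,v2:inf,v3:inf,v4:inf,v5:inf,v6:inf,v7:18,v8:20

step 1: dist = v0:0,v1:inf,v2:inf,v3:inf,v4:inf,v5:inf,v6:inf,v7:18,v8:inf
step 2: dist = v0:0,v1:inf,v2:inf,v3:inf,v4:inf,v5:inf,v6:inf,v7:18,v8:20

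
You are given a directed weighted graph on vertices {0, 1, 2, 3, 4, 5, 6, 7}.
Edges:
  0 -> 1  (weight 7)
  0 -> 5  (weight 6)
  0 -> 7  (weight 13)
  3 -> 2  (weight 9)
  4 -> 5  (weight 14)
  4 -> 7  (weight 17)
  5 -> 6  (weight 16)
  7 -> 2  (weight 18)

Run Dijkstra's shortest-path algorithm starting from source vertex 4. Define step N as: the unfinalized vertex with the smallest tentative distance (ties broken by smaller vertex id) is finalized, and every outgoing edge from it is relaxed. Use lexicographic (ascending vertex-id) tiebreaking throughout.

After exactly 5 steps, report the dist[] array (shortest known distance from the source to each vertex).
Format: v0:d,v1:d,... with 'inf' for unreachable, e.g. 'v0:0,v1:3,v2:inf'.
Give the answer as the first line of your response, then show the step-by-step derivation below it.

v0:inf,v1:inf,v2:35,v3:inf,v4:0,v5:14,v6:30,v7:17

step 1: dist = v0:inf,v1:inf,v2:inf,v3:inf,v4:0,v5:14,v6:inf,v7:17
step 2: dist = v0:inf,v1:inf,v2:inf,v3:inf,v4:0,v5:14,v6:30,v7:17
step 3: dist = v0:inf,v1:inf,v2:35,v3:inf,v4:0,v5:14,v6:30,v7:17
step 4: dist = v0:inf,v1:inf,v2:35,v3:inf,v4:0,v5:14,v6:30,v7:17
step 5: dist = v0:inf,v1:inf,v2:35,v3:inf,v4:0,v5:14,v6:30,v7:17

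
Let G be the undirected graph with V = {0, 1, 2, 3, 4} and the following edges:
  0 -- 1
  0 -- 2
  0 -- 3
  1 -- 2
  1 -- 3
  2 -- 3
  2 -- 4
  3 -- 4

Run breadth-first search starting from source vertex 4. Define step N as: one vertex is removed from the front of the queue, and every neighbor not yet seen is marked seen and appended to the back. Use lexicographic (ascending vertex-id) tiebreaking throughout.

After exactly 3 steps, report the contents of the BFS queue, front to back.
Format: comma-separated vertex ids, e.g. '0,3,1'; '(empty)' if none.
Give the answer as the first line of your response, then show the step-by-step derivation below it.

0,1

step 1: dequeue 4; queue=[2,3]; order=4
step 2: dequeue 2; queue=[3,0,1]; order=4,2
step 3: dequeue 3; queue=[0,1]; order=4,2,3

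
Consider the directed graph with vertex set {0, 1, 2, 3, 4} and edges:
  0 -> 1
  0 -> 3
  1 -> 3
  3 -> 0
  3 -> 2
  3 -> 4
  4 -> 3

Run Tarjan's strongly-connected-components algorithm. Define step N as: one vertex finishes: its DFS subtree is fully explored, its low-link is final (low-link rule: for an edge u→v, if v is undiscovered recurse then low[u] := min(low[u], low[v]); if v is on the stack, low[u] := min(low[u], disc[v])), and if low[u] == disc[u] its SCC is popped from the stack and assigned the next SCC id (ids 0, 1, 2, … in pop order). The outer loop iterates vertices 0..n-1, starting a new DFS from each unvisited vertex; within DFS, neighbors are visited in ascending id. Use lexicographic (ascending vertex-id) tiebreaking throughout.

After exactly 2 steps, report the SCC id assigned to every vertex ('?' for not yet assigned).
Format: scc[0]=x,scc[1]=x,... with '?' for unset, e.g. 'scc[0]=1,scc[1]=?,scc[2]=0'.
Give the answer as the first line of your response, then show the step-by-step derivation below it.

scc[0]=?,scc[1]=?,scc[2]=0,scc[3]=?,scc[4]=?

step 1: low=(low[0]=0,low[1]=1,low[2]=3,low[3]=0,low[4]=?); scc=(scc[0]=?,scc[1]=?,scc[2]=0,scc[3]=?,scc[4]=?)
step 2: low=(low[0]=0,low[1]=1,low[2]=3,low[3]=0,low[4]=2); scc=(scc[0]=?,scc[1]=?,scc[2]=0,scc[3]=?,scc[4]=?)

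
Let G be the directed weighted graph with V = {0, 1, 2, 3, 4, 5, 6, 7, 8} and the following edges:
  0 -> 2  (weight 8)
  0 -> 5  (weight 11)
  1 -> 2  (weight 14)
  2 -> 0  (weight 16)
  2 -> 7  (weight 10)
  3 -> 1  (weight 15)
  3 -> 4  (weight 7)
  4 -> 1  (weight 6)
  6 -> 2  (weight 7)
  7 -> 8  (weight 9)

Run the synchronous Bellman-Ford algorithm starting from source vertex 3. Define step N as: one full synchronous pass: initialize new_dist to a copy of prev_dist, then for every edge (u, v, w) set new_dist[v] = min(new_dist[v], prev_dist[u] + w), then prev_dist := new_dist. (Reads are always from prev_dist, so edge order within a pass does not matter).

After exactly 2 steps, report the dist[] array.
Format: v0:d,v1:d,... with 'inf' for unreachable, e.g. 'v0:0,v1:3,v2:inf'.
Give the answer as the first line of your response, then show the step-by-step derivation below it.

v0:inf,v1:13,v2:29,v3:0,v4:7,v5:inf,v6:inf,v7:inf,v8:inf

step 1: dist = v0:inf,v1:15,v2:inf,v3:0,v4:7,v5:inf,v6:inf,v7:inf,v8:inf
step 2: dist = v0:inf,v1:13,v2:29,v3:0,v4:7,v5:inf,v6:inf,v7:inf,v8:inf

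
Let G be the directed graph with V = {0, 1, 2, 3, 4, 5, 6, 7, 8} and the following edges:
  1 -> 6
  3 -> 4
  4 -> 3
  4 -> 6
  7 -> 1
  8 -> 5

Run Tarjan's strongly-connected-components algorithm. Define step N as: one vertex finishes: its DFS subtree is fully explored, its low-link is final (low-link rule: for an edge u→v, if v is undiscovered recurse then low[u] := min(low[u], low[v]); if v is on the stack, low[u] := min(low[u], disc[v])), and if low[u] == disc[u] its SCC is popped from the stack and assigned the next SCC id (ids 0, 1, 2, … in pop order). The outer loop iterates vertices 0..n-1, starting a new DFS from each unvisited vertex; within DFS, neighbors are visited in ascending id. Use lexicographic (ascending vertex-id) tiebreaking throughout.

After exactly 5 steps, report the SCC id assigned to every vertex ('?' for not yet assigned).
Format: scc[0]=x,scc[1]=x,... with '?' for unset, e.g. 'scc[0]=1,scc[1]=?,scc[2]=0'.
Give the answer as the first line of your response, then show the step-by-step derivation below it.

scc[0]=0,scc[1]=2,scc[2]=3,scc[3]=?,scc[4]=?,scc[5]=?,scc[6]=1,scc[7]=?,scc[8]=?

step 1: low=(low[0]=0,low[1]=?,low[2]=?,low[3]=?,low[4]=?,low[5]=?,low[6]=?,low[7]=?,low[8]=?); scc=(scc[0]=0,scc[1]=?,scc[2]=?,scc[3]=?,scc[4]=?,scc[5]=?,scc[6]=?,scc[7]=?,scc[8]=?)
step 2: low=(low[0]=0,low[1]=1,low[2]=?,low[3]=?,low[4]=?,low[5]=?,low[6]=2,low[7]=?,low[8]=?); scc=(scc[0]=0,scc[1]=?,scc[2]=?,scc[3]=?,scc[4]=?,scc[5]=?,scc[6]=1,scc[7]=?,scc[8]=?)
step 3: low=(low[0]=0,low[1]=1,low[2]=?,low[3]=?,low[4]=?,low[5]=?,low[6]=2,low[7]=?,low[8]=?); scc=(scc[0]=0,scc[1]=2,scc[2]=?,scc[3]=?,scc[4]=?,scc[5]=?,scc[6]=1,scc[7]=?,scc[8]=?)
step 4: low=(low[0]=0,low[1]=1,low[2]=3,low[3]=?,low[4]=?,low[5]=?,low[6]=2,low[7]=?,low[8]=?); scc=(scc[0]=0,scc[1]=2,scc[2]=3,scc[3]=?,scc[4]=?,scc[5]=?,scc[6]=1,scc[7]=?,scc[8]=?)
step 5: low=(low[0]=0,low[1]=1,low[2]=3,low[3]=4,low[4]=4,low[5]=?,low[6]=2,low[7]=?,low[8]=?); scc=(scc[0]=0,scc[1]=2,scc[2]=3,scc[3]=?,scc[4]=?,scc[5]=?,scc[6]=1,scc[7]=?,scc[8]=?)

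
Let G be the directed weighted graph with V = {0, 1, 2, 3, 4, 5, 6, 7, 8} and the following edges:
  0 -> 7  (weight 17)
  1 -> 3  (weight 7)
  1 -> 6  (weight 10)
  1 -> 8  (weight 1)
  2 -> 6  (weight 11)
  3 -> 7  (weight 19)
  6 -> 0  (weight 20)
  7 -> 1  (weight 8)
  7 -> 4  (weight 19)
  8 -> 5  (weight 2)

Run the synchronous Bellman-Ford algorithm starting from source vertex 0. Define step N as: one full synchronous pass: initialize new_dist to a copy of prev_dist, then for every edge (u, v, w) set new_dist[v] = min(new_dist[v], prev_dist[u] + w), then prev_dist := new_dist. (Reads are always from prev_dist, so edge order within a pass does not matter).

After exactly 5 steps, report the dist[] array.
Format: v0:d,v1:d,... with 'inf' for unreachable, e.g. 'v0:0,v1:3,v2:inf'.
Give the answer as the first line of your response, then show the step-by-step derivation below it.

v0:0,v1:25,v2:inf,v3:32,v4:36,v5:28,v6:35,v7:17,v8:26

step 1: dist = v0:0,v1:inf,v2:inf,v3:inf,v4:inf,v5:inf,v6:inf,v7:17,v8:inf
step 2: dist = v0:0,v1:25,v2:inf,v3:inf,v4:36,v5:inf,v6:inf,v7:17,v8:inf
step 3: dist = v0:0,v1:25,v2:inf,v3:32,v4:36,v5:inf,v6:35,v7:17,v8:26
step 4: dist = v0:0,v1:25,v2:inf,v3:32,v4:36,v5:28,v6:35,v7:17,v8:26
step 5: dist = v0:0,v1:25,v2:inf,v3:32,v4:36,v5:28,v6:35,v7:17,v8:26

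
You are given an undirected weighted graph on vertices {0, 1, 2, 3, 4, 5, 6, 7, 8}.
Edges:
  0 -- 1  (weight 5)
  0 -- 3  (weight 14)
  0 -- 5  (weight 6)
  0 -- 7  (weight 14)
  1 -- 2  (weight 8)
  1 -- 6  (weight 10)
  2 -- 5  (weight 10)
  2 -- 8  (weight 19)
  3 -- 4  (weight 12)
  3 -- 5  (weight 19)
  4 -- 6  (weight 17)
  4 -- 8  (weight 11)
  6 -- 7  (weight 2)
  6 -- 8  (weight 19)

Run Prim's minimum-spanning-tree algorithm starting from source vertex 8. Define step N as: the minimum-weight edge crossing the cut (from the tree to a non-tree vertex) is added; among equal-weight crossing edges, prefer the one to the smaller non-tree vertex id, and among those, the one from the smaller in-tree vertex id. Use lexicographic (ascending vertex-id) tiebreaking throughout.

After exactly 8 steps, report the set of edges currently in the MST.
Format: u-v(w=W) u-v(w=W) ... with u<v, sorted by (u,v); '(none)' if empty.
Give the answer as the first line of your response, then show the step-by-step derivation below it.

0-1(w=5) 0-3(w=14) 0-5(w=6) 1-2(w=8) 1-6(w=10) 3-4(w=12) 4-8(w=11) 6-7(w=2)

step 1: add edge 4-8 (w=11); MST = {4-8(w=11)}
step 2: add edge 3-4 (w=12); MST = {3-4(w=12) 4-8(w=11)}
step 3: add edge 0-3 (w=14); MST = {0-3(w=14) 3-4(w=12) 4-8(w=11)}
step 4: add edge 0-1 (w=5); MST = {0-1(w=5) 0-3(w=14) 3-4(w=12) 4-8(w=11)}
step 5: add edge 0-5 (w=6); MST = {0-1(w=5) 0-3(w=14) 0-5(w=6) 3-4(w=12) 4-8(w=11)}
step 6: add edge 1-2 (w=8); MST = {0-1(w=5) 0-3(w=14) 0-5(w=6) 1-2(w=8) 3-4(w=12) 4-8(w=11)}
step 7: add edge 1-6 (w=10); MST = {0-1(w=5) 0-3(w=14) 0-5(w=6) 1-2(w=8) 1-6(w=10) 3-4(w=12) 4-8(w=11)}
step 8: add edge 6-7 (w=2); MST = {0-1(w=5) 0-3(w=14) 0-5(w=6) 1-2(w=8) 1-6(w=10) 3-4(w=12) 4-8(w=11) 6-7(w=2)}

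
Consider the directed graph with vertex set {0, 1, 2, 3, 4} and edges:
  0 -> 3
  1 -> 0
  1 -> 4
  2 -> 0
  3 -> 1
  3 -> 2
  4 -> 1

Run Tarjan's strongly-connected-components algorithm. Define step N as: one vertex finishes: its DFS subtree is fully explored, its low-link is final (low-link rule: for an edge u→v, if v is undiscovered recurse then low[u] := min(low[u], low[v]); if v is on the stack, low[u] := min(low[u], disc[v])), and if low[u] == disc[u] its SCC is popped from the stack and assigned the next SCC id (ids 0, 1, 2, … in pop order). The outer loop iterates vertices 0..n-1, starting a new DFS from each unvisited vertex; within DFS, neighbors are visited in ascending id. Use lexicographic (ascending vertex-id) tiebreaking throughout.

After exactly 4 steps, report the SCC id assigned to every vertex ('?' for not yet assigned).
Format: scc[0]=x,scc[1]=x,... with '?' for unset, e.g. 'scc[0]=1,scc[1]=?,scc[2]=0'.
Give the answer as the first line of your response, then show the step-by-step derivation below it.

scc[0]=?,scc[1]=?,scc[2]=?,scc[3]=?,scc[4]=?

step 1: low=(low[0]=0,low[1]=0,low[2]=?,low[3]=1,low[4]=2); scc=(scc[0]=?,scc[1]=?,scc[2]=?,scc[3]=?,scc[4]=?)
step 2: low=(low[0]=0,low[1]=0,low[2]=?,low[3]=1,low[4]=2); scc=(scc[0]=?,scc[1]=?,scc[2]=?,scc[3]=?,scc[4]=?)
step 3: low=(low[0]=0,low[1]=0,low[2]=0,low[3]=0,low[4]=2); scc=(scc[0]=?,scc[1]=?,scc[2]=?,scc[3]=?,scc[4]=?)
step 4: low=(low[0]=0,low[1]=0,low[2]=0,low[3]=0,low[4]=2); scc=(scc[0]=?,scc[1]=?,scc[2]=?,scc[3]=?,scc[4]=?)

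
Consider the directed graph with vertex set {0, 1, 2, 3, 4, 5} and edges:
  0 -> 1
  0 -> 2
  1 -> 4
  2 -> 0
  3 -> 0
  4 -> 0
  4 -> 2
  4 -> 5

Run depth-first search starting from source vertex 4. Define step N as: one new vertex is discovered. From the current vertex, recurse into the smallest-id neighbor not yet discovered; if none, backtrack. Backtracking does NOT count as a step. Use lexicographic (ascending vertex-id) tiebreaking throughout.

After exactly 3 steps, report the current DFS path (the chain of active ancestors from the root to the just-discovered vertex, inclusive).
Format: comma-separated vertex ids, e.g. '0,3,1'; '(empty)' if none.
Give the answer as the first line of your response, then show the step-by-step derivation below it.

4,0,1

step 1: discover 4; path=4; order=4
step 2: discover 0; path=4>0; order=4,0
step 3: discover 1; path=4>0>1; order=4,0,1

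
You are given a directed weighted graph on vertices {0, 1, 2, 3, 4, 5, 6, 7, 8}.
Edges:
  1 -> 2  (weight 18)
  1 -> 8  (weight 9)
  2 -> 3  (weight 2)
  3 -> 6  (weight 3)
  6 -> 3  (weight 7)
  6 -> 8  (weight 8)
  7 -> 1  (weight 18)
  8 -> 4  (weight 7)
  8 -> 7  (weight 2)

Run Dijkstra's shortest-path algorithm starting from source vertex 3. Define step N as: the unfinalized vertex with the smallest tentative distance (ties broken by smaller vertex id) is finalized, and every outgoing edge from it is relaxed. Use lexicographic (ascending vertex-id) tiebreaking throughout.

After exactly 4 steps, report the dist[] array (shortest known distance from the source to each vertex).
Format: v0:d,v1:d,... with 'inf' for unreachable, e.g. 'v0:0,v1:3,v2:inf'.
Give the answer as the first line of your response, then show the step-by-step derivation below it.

v0:inf,v1:31,v2:inf,v3:0,v4:18,v5:inf,v6:3,v7:13,v8:11

step 1: dist = v0:inf,v1:inf,v2:inf,v3:0,v4:inf,v5:inf,v6:3,v7:inf,v8:inf
step 2: dist = v0:inf,v1:inf,v2:inf,v3:0,v4:inf,v5:inf,v6:3,v7:inf,v8:11
step 3: dist = v0:inf,v1:inf,v2:inf,v3:0,v4:18,v5:inf,v6:3,v7:13,v8:11
step 4: dist = v0:inf,v1:31,v2:inf,v3:0,v4:18,v5:inf,v6:3,v7:13,v8:11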